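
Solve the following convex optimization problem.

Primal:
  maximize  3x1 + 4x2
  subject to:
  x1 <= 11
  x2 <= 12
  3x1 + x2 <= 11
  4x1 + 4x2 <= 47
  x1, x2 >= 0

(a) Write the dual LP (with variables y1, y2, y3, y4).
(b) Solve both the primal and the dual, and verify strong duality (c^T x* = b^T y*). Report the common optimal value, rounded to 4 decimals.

The standard primal-dual pair for 'max c^T x s.t. A x <= b, x >= 0' is:
  Dual:  min b^T y  s.t.  A^T y >= c,  y >= 0.

So the dual LP is:
  minimize  11y1 + 12y2 + 11y3 + 47y4
  subject to:
    y1 + 3y3 + 4y4 >= 3
    y2 + y3 + 4y4 >= 4
    y1, y2, y3, y4 >= 0

Solving the primal: x* = (0, 11).
  primal value c^T x* = 44.
Solving the dual: y* = (0, 0, 4, 0).
  dual value b^T y* = 44.
Strong duality: c^T x* = b^T y*. Confirmed.

44


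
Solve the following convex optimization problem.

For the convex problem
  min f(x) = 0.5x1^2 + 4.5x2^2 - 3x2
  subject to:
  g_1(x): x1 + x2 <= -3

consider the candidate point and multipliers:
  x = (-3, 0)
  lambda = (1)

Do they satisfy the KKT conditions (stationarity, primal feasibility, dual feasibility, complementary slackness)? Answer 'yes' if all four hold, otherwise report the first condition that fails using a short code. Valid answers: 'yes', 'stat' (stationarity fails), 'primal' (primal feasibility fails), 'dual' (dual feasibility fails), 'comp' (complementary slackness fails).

Gradient of f: grad f(x) = Q x + c = (-3, -3)
Constraint values g_i(x) = a_i^T x - b_i:
  g_1((-3, 0)) = 0
Stationarity residual: grad f(x) + sum_i lambda_i a_i = (-2, -2)
  -> stationarity FAILS
Primal feasibility (all g_i <= 0): OK
Dual feasibility (all lambda_i >= 0): OK
Complementary slackness (lambda_i * g_i(x) = 0 for all i): OK

Verdict: the first failing condition is stationarity -> stat.

stat


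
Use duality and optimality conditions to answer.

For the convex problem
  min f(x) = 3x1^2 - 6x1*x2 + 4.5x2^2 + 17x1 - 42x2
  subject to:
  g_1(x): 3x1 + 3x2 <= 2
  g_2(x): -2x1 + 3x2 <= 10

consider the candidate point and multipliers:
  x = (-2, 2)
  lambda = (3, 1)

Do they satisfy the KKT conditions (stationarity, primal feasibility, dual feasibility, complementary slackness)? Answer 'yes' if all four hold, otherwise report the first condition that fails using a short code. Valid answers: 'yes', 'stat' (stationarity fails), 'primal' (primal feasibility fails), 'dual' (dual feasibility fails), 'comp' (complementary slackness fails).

Gradient of f: grad f(x) = Q x + c = (-7, -12)
Constraint values g_i(x) = a_i^T x - b_i:
  g_1((-2, 2)) = -2
  g_2((-2, 2)) = 0
Stationarity residual: grad f(x) + sum_i lambda_i a_i = (0, 0)
  -> stationarity OK
Primal feasibility (all g_i <= 0): OK
Dual feasibility (all lambda_i >= 0): OK
Complementary slackness (lambda_i * g_i(x) = 0 for all i): FAILS

Verdict: the first failing condition is complementary_slackness -> comp.

comp


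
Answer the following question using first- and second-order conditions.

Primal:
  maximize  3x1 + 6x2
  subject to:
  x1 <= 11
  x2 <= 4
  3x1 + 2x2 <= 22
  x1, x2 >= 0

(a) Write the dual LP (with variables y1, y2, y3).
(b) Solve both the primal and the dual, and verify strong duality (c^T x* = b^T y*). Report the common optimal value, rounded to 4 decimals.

The standard primal-dual pair for 'max c^T x s.t. A x <= b, x >= 0' is:
  Dual:  min b^T y  s.t.  A^T y >= c,  y >= 0.

So the dual LP is:
  minimize  11y1 + 4y2 + 22y3
  subject to:
    y1 + 3y3 >= 3
    y2 + 2y3 >= 6
    y1, y2, y3 >= 0

Solving the primal: x* = (4.6667, 4).
  primal value c^T x* = 38.
Solving the dual: y* = (0, 4, 1).
  dual value b^T y* = 38.
Strong duality: c^T x* = b^T y*. Confirmed.

38


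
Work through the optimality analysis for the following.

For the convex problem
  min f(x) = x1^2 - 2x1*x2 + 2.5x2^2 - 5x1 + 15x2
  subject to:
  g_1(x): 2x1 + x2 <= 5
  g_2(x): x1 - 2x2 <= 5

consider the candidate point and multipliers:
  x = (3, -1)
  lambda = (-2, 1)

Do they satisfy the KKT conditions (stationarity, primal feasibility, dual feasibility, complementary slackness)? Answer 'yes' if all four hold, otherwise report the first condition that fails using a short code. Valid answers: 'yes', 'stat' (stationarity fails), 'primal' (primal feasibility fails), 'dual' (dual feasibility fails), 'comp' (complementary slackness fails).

Gradient of f: grad f(x) = Q x + c = (3, 4)
Constraint values g_i(x) = a_i^T x - b_i:
  g_1((3, -1)) = 0
  g_2((3, -1)) = 0
Stationarity residual: grad f(x) + sum_i lambda_i a_i = (0, 0)
  -> stationarity OK
Primal feasibility (all g_i <= 0): OK
Dual feasibility (all lambda_i >= 0): FAILS
Complementary slackness (lambda_i * g_i(x) = 0 for all i): OK

Verdict: the first failing condition is dual_feasibility -> dual.

dual


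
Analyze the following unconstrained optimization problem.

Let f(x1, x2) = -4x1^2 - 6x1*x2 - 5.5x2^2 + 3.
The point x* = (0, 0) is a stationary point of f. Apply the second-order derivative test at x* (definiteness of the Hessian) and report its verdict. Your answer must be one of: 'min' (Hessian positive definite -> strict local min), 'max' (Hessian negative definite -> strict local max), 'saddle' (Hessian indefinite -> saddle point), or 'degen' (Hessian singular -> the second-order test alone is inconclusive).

Compute the Hessian H = grad^2 f:
  H = [[-8, -6], [-6, -11]]
Verify stationarity: grad f(x*) = H x* + g = (0, 0).
Eigenvalues of H: -15.6847, -3.3153.
Both eigenvalues < 0, so H is negative definite -> x* is a strict local max.

max


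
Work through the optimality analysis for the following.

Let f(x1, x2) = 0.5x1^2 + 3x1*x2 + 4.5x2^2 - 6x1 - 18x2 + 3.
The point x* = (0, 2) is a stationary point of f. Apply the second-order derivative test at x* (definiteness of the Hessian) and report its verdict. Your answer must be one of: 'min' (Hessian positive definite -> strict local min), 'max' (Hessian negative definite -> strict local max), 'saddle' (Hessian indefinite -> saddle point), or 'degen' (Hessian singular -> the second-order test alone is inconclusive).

Compute the Hessian H = grad^2 f:
  H = [[1, 3], [3, 9]]
Verify stationarity: grad f(x*) = H x* + g = (0, 0).
Eigenvalues of H: 0, 10.
H has a zero eigenvalue (singular; positive semidefinite but not definite), so H is neither positive definite, negative definite, nor indefinite. The second-order test alone is inconclusive -> degen.
(Indeed, f is constant along the null direction of H through x*, so x* is not a strict local extremum.)

degen


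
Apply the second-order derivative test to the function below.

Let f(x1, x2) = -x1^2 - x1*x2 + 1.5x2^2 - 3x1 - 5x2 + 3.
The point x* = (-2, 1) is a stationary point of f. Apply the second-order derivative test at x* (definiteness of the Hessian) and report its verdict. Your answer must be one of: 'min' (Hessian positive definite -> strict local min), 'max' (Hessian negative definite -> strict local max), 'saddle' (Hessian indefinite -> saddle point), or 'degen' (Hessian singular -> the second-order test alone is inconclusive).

Compute the Hessian H = grad^2 f:
  H = [[-2, -1], [-1, 3]]
Verify stationarity: grad f(x*) = H x* + g = (0, 0).
Eigenvalues of H: -2.1926, 3.1926.
Eigenvalues have mixed signs, so H is indefinite -> x* is a saddle point.

saddle


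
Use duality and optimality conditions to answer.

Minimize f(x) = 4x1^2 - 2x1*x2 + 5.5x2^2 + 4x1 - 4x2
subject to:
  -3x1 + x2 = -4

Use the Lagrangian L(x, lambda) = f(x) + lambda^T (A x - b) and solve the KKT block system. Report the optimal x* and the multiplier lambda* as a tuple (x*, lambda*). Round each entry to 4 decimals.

Form the Lagrangian:
  L(x, lambda) = (1/2) x^T Q x + c^T x + lambda^T (A x - b)
Stationarity (grad_x L = 0): Q x + c + A^T lambda = 0.
Primal feasibility: A x = b.

This gives the KKT block system:
  [ Q   A^T ] [ x     ]   [-c ]
  [ A    0  ] [ lambda ] = [ b ]

Solving the linear system:
  x*      = (1.3895, 0.1684)
  lambda* = (4.9263)
  f(x*)   = 12.2947

x* = (1.3895, 0.1684), lambda* = (4.9263)


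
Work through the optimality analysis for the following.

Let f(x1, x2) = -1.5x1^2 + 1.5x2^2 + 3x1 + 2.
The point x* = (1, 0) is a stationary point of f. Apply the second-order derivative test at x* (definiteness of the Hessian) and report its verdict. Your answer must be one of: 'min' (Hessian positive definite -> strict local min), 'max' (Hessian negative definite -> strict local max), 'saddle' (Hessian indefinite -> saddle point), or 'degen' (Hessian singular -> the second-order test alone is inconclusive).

Compute the Hessian H = grad^2 f:
  H = [[-3, 0], [0, 3]]
Verify stationarity: grad f(x*) = H x* + g = (0, 0).
Eigenvalues of H: -3, 3.
Eigenvalues have mixed signs, so H is indefinite -> x* is a saddle point.

saddle


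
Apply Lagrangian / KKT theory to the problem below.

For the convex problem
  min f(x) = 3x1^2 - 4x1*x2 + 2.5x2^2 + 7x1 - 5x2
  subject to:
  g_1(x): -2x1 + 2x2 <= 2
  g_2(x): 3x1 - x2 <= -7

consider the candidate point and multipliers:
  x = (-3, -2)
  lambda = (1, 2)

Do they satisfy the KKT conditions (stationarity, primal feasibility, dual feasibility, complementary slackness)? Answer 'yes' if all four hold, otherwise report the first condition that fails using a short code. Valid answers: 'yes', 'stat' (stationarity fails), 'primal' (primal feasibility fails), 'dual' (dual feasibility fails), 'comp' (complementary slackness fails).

Gradient of f: grad f(x) = Q x + c = (-3, -3)
Constraint values g_i(x) = a_i^T x - b_i:
  g_1((-3, -2)) = 0
  g_2((-3, -2)) = 0
Stationarity residual: grad f(x) + sum_i lambda_i a_i = (1, -3)
  -> stationarity FAILS
Primal feasibility (all g_i <= 0): OK
Dual feasibility (all lambda_i >= 0): OK
Complementary slackness (lambda_i * g_i(x) = 0 for all i): OK

Verdict: the first failing condition is stationarity -> stat.

stat


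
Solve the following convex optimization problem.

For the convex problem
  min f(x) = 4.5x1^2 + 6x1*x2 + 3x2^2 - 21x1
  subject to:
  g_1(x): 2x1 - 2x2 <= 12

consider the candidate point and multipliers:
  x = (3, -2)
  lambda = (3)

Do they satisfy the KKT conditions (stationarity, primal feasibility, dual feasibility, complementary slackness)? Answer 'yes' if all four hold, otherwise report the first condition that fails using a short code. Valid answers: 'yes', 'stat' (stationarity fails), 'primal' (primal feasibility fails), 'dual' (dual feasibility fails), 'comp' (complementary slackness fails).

Gradient of f: grad f(x) = Q x + c = (-6, 6)
Constraint values g_i(x) = a_i^T x - b_i:
  g_1((3, -2)) = -2
Stationarity residual: grad f(x) + sum_i lambda_i a_i = (0, 0)
  -> stationarity OK
Primal feasibility (all g_i <= 0): OK
Dual feasibility (all lambda_i >= 0): OK
Complementary slackness (lambda_i * g_i(x) = 0 for all i): FAILS

Verdict: the first failing condition is complementary_slackness -> comp.

comp


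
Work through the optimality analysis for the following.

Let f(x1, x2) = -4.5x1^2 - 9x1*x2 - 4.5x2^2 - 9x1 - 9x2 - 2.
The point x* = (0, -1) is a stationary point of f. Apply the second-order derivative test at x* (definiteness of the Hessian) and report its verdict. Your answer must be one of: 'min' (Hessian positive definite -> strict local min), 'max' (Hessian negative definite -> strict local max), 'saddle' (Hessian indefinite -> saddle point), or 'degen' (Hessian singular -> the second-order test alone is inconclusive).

Compute the Hessian H = grad^2 f:
  H = [[-9, -9], [-9, -9]]
Verify stationarity: grad f(x*) = H x* + g = (0, 0).
Eigenvalues of H: -18, 0.
H has a zero eigenvalue (singular; negative semidefinite but not definite), so H is neither positive definite, negative definite, nor indefinite. The second-order test alone is inconclusive -> degen.
(Indeed, f is constant along the null direction of H through x*, so x* is not a strict local extremum.)

degen


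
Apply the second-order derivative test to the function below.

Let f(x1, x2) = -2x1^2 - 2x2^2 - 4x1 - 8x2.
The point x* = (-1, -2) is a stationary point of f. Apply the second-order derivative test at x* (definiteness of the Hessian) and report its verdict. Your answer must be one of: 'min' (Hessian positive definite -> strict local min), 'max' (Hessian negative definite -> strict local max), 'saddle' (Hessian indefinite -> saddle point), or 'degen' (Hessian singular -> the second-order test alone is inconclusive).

Compute the Hessian H = grad^2 f:
  H = [[-4, 0], [0, -4]]
Verify stationarity: grad f(x*) = H x* + g = (0, 0).
Eigenvalues of H: -4, -4.
Both eigenvalues < 0, so H is negative definite -> x* is a strict local max.

max


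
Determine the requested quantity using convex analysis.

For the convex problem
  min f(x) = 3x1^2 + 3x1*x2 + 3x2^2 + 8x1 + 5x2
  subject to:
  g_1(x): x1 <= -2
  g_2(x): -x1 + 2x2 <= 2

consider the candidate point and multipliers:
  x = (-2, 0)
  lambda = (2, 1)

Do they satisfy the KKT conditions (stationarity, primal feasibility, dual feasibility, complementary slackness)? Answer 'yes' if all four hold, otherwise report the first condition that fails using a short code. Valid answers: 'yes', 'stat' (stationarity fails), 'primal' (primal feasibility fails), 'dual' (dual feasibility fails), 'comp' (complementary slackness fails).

Gradient of f: grad f(x) = Q x + c = (-4, -1)
Constraint values g_i(x) = a_i^T x - b_i:
  g_1((-2, 0)) = 0
  g_2((-2, 0)) = 0
Stationarity residual: grad f(x) + sum_i lambda_i a_i = (-3, 1)
  -> stationarity FAILS
Primal feasibility (all g_i <= 0): OK
Dual feasibility (all lambda_i >= 0): OK
Complementary slackness (lambda_i * g_i(x) = 0 for all i): OK

Verdict: the first failing condition is stationarity -> stat.

stat


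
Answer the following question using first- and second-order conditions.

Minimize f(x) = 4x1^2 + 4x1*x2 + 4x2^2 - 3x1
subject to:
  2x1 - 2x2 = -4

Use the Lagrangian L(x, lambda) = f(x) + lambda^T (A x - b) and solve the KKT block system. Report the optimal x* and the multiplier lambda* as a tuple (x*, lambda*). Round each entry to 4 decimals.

Form the Lagrangian:
  L(x, lambda) = (1/2) x^T Q x + c^T x + lambda^T (A x - b)
Stationarity (grad_x L = 0): Q x + c + A^T lambda = 0.
Primal feasibility: A x = b.

This gives the KKT block system:
  [ Q   A^T ] [ x     ]   [-c ]
  [ A    0  ] [ lambda ] = [ b ]

Solving the linear system:
  x*      = (-0.875, 1.125)
  lambda* = (2.75)
  f(x*)   = 6.8125

x* = (-0.875, 1.125), lambda* = (2.75)


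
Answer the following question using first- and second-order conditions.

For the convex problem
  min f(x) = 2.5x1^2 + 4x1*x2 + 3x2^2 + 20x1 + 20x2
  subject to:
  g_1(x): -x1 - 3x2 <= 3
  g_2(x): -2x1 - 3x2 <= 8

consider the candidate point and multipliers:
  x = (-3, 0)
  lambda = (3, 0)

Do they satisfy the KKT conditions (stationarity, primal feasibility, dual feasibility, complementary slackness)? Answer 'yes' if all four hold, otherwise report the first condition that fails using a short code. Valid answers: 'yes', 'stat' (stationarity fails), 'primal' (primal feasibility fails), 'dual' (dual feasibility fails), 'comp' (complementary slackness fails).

Gradient of f: grad f(x) = Q x + c = (5, 8)
Constraint values g_i(x) = a_i^T x - b_i:
  g_1((-3, 0)) = 0
  g_2((-3, 0)) = -2
Stationarity residual: grad f(x) + sum_i lambda_i a_i = (2, -1)
  -> stationarity FAILS
Primal feasibility (all g_i <= 0): OK
Dual feasibility (all lambda_i >= 0): OK
Complementary slackness (lambda_i * g_i(x) = 0 for all i): OK

Verdict: the first failing condition is stationarity -> stat.

stat


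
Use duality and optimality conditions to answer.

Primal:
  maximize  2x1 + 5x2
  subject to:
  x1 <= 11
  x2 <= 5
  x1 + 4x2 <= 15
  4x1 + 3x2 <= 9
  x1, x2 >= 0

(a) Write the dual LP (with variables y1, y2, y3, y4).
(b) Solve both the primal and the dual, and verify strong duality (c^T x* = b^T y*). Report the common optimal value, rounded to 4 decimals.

The standard primal-dual pair for 'max c^T x s.t. A x <= b, x >= 0' is:
  Dual:  min b^T y  s.t.  A^T y >= c,  y >= 0.

So the dual LP is:
  minimize  11y1 + 5y2 + 15y3 + 9y4
  subject to:
    y1 + y3 + 4y4 >= 2
    y2 + 4y3 + 3y4 >= 5
    y1, y2, y3, y4 >= 0

Solving the primal: x* = (0, 3).
  primal value c^T x* = 15.
Solving the dual: y* = (0, 0, 0, 1.6667).
  dual value b^T y* = 15.
Strong duality: c^T x* = b^T y*. Confirmed.

15


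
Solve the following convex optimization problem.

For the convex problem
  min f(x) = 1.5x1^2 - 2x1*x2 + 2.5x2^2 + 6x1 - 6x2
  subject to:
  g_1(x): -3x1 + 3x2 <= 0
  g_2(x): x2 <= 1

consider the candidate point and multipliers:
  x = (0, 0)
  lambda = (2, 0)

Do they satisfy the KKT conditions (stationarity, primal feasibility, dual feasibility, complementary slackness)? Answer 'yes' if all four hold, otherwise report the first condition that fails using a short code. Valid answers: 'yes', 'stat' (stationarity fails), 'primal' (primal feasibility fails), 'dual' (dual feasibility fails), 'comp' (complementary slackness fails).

Gradient of f: grad f(x) = Q x + c = (6, -6)
Constraint values g_i(x) = a_i^T x - b_i:
  g_1((0, 0)) = 0
  g_2((0, 0)) = -1
Stationarity residual: grad f(x) + sum_i lambda_i a_i = (0, 0)
  -> stationarity OK
Primal feasibility (all g_i <= 0): OK
Dual feasibility (all lambda_i >= 0): OK
Complementary slackness (lambda_i * g_i(x) = 0 for all i): OK

Verdict: yes, KKT holds.

yes


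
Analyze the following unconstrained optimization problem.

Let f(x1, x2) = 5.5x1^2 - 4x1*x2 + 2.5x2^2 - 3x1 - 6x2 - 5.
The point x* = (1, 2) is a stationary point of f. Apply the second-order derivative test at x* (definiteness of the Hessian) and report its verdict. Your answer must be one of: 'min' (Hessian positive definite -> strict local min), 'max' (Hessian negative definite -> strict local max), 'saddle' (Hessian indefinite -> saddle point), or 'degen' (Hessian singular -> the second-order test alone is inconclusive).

Compute the Hessian H = grad^2 f:
  H = [[11, -4], [-4, 5]]
Verify stationarity: grad f(x*) = H x* + g = (0, 0).
Eigenvalues of H: 3, 13.
Both eigenvalues > 0, so H is positive definite -> x* is a strict local min.

min


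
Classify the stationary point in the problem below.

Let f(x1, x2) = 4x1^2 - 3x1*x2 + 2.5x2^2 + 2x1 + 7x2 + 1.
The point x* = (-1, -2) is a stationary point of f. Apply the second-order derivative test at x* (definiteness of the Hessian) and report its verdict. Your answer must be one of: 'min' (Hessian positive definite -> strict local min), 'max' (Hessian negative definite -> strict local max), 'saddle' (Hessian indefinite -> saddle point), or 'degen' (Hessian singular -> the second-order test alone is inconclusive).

Compute the Hessian H = grad^2 f:
  H = [[8, -3], [-3, 5]]
Verify stationarity: grad f(x*) = H x* + g = (0, 0).
Eigenvalues of H: 3.1459, 9.8541.
Both eigenvalues > 0, so H is positive definite -> x* is a strict local min.

min


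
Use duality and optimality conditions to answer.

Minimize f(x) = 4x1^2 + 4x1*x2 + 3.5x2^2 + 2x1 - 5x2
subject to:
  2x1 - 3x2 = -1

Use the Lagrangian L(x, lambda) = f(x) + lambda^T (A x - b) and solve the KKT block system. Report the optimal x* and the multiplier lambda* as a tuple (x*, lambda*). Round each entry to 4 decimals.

Form the Lagrangian:
  L(x, lambda) = (1/2) x^T Q x + c^T x + lambda^T (A x - b)
Stationarity (grad_x L = 0): Q x + c + A^T lambda = 0.
Primal feasibility: A x = b.

This gives the KKT block system:
  [ Q   A^T ] [ x     ]   [-c ]
  [ A    0  ] [ lambda ] = [ b ]

Solving the linear system:
  x*      = (-0.0946, 0.2703)
  lambda* = (-1.1622)
  f(x*)   = -1.3514

x* = (-0.0946, 0.2703), lambda* = (-1.1622)


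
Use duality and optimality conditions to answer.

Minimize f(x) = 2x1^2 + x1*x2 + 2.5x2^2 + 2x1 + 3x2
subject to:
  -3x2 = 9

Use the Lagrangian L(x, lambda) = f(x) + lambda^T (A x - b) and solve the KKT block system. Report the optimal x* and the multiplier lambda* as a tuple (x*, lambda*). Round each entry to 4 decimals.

Form the Lagrangian:
  L(x, lambda) = (1/2) x^T Q x + c^T x + lambda^T (A x - b)
Stationarity (grad_x L = 0): Q x + c + A^T lambda = 0.
Primal feasibility: A x = b.

This gives the KKT block system:
  [ Q   A^T ] [ x     ]   [-c ]
  [ A    0  ] [ lambda ] = [ b ]

Solving the linear system:
  x*      = (0.25, -3)
  lambda* = (-3.9167)
  f(x*)   = 13.375

x* = (0.25, -3), lambda* = (-3.9167)


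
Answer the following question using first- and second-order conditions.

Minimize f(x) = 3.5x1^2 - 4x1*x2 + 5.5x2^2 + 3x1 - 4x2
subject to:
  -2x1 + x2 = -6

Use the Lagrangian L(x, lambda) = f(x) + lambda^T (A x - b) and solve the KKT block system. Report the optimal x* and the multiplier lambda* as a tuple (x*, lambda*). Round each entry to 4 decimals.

Form the Lagrangian:
  L(x, lambda) = (1/2) x^T Q x + c^T x + lambda^T (A x - b)
Stationarity (grad_x L = 0): Q x + c + A^T lambda = 0.
Primal feasibility: A x = b.

This gives the KKT block system:
  [ Q   A^T ] [ x     ]   [-c ]
  [ A    0  ] [ lambda ] = [ b ]

Solving the linear system:
  x*      = (3.2286, 0.4571)
  lambda* = (11.8857)
  f(x*)   = 39.5857

x* = (3.2286, 0.4571), lambda* = (11.8857)


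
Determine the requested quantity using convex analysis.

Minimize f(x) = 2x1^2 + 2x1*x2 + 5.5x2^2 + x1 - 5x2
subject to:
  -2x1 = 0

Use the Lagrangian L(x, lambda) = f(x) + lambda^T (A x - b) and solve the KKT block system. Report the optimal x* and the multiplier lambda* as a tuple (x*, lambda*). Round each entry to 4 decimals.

Form the Lagrangian:
  L(x, lambda) = (1/2) x^T Q x + c^T x + lambda^T (A x - b)
Stationarity (grad_x L = 0): Q x + c + A^T lambda = 0.
Primal feasibility: A x = b.

This gives the KKT block system:
  [ Q   A^T ] [ x     ]   [-c ]
  [ A    0  ] [ lambda ] = [ b ]

Solving the linear system:
  x*      = (0, 0.4545)
  lambda* = (0.9545)
  f(x*)   = -1.1364

x* = (0, 0.4545), lambda* = (0.9545)


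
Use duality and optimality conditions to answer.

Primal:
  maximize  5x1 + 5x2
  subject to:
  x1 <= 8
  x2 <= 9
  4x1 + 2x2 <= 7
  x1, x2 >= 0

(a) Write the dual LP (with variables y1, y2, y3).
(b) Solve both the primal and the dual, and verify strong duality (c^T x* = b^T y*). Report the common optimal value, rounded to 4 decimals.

The standard primal-dual pair for 'max c^T x s.t. A x <= b, x >= 0' is:
  Dual:  min b^T y  s.t.  A^T y >= c,  y >= 0.

So the dual LP is:
  minimize  8y1 + 9y2 + 7y3
  subject to:
    y1 + 4y3 >= 5
    y2 + 2y3 >= 5
    y1, y2, y3 >= 0

Solving the primal: x* = (0, 3.5).
  primal value c^T x* = 17.5.
Solving the dual: y* = (0, 0, 2.5).
  dual value b^T y* = 17.5.
Strong duality: c^T x* = b^T y*. Confirmed.

17.5


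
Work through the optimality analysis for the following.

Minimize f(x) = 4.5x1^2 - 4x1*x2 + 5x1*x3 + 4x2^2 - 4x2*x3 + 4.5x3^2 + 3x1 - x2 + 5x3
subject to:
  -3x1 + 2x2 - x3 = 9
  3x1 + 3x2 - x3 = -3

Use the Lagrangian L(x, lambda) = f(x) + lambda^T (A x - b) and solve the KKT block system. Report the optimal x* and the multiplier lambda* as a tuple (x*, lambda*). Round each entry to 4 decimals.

Form the Lagrangian:
  L(x, lambda) = (1/2) x^T Q x + c^T x + lambda^T (A x - b)
Stationarity (grad_x L = 0): Q x + c + A^T lambda = 0.
Primal feasibility: A x = b.

This gives the KKT block system:
  [ Q   A^T ] [ x     ]   [-c ]
  [ A    0  ] [ lambda ] = [ b ]

Solving the linear system:
  x*      = (-2.224, 1.344, 0.36)
  lambda* = (-7.56, -0.696)
  f(x*)   = 29.868

x* = (-2.224, 1.344, 0.36), lambda* = (-7.56, -0.696)


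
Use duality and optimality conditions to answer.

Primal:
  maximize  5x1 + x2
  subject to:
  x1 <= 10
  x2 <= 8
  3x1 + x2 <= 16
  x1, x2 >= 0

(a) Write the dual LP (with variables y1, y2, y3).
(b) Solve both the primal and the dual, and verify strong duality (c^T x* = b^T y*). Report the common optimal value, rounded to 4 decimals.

The standard primal-dual pair for 'max c^T x s.t. A x <= b, x >= 0' is:
  Dual:  min b^T y  s.t.  A^T y >= c,  y >= 0.

So the dual LP is:
  minimize  10y1 + 8y2 + 16y3
  subject to:
    y1 + 3y3 >= 5
    y2 + y3 >= 1
    y1, y2, y3 >= 0

Solving the primal: x* = (5.3333, 0).
  primal value c^T x* = 26.6667.
Solving the dual: y* = (0, 0, 1.6667).
  dual value b^T y* = 26.6667.
Strong duality: c^T x* = b^T y*. Confirmed.

26.6667


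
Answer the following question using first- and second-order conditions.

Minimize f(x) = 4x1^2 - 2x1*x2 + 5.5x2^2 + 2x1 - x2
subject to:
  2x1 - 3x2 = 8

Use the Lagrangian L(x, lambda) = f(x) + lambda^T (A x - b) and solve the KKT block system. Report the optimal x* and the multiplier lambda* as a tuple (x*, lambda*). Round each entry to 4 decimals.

Form the Lagrangian:
  L(x, lambda) = (1/2) x^T Q x + c^T x + lambda^T (A x - b)
Stationarity (grad_x L = 0): Q x + c + A^T lambda = 0.
Primal feasibility: A x = b.

This gives the KKT block system:
  [ Q   A^T ] [ x     ]   [-c ]
  [ A    0  ] [ lambda ] = [ b ]

Solving the linear system:
  x*      = (1.2609, -1.8261)
  lambda* = (-7.8696)
  f(x*)   = 33.6522

x* = (1.2609, -1.8261), lambda* = (-7.8696)


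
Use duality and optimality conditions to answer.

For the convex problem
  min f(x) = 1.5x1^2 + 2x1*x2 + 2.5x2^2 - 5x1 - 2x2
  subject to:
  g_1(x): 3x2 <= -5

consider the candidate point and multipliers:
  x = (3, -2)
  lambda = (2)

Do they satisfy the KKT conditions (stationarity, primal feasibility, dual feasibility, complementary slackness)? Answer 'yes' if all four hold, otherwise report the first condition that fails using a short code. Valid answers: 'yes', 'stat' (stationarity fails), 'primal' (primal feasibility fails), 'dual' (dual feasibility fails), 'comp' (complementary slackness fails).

Gradient of f: grad f(x) = Q x + c = (0, -6)
Constraint values g_i(x) = a_i^T x - b_i:
  g_1((3, -2)) = -1
Stationarity residual: grad f(x) + sum_i lambda_i a_i = (0, 0)
  -> stationarity OK
Primal feasibility (all g_i <= 0): OK
Dual feasibility (all lambda_i >= 0): OK
Complementary slackness (lambda_i * g_i(x) = 0 for all i): FAILS

Verdict: the first failing condition is complementary_slackness -> comp.

comp


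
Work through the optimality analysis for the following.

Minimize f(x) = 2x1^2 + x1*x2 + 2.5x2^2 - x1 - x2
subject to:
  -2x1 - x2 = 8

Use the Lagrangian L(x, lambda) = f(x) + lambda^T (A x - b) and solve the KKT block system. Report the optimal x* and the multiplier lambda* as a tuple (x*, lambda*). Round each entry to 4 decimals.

Form the Lagrangian:
  L(x, lambda) = (1/2) x^T Q x + c^T x + lambda^T (A x - b)
Stationarity (grad_x L = 0): Q x + c + A^T lambda = 0.
Primal feasibility: A x = b.

This gives the KKT block system:
  [ Q   A^T ] [ x     ]   [-c ]
  [ A    0  ] [ lambda ] = [ b ]

Solving the linear system:
  x*      = (-3.65, -0.7)
  lambda* = (-8.15)
  f(x*)   = 34.775

x* = (-3.65, -0.7), lambda* = (-8.15)


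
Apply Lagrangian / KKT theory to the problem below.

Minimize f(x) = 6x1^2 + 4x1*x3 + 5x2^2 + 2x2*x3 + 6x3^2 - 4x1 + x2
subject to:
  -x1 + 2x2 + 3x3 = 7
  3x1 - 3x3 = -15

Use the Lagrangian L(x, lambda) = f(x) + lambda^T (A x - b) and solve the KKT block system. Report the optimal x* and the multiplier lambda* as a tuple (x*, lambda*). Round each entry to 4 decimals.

Form the Lagrangian:
  L(x, lambda) = (1/2) x^T Q x + c^T x + lambda^T (A x - b)
Stationarity (grad_x L = 0): Q x + c + A^T lambda = 0.
Primal feasibility: A x = b.

This gives the KKT block system:
  [ Q   A^T ] [ x     ]   [-c ]
  [ A    0  ] [ lambda ] = [ b ]

Solving the linear system:
  x*      = (-2.5526, -1.4474, 2.4474)
  lambda* = (4.2895, 9.7105)
  f(x*)   = 62.1974

x* = (-2.5526, -1.4474, 2.4474), lambda* = (4.2895, 9.7105)


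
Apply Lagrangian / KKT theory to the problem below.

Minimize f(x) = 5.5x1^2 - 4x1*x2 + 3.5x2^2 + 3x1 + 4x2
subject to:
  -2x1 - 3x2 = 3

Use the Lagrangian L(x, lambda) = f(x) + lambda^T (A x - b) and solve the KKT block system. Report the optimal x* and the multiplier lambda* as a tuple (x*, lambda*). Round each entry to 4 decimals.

Form the Lagrangian:
  L(x, lambda) = (1/2) x^T Q x + c^T x + lambda^T (A x - b)
Stationarity (grad_x L = 0): Q x + c + A^T lambda = 0.
Primal feasibility: A x = b.

This gives the KKT block system:
  [ Q   A^T ] [ x     ]   [-c ]
  [ A    0  ] [ lambda ] = [ b ]

Solving the linear system:
  x*      = (-0.4629, -0.6914)
  lambda* = (0.3371)
  f(x*)   = -2.5829

x* = (-0.4629, -0.6914), lambda* = (0.3371)


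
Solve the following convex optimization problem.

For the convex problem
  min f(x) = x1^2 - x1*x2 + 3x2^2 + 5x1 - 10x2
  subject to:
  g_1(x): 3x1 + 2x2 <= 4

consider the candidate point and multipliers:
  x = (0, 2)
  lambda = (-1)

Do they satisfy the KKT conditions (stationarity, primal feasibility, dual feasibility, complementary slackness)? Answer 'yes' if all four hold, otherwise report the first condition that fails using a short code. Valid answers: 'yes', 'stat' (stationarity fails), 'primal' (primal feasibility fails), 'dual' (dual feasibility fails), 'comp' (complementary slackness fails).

Gradient of f: grad f(x) = Q x + c = (3, 2)
Constraint values g_i(x) = a_i^T x - b_i:
  g_1((0, 2)) = 0
Stationarity residual: grad f(x) + sum_i lambda_i a_i = (0, 0)
  -> stationarity OK
Primal feasibility (all g_i <= 0): OK
Dual feasibility (all lambda_i >= 0): FAILS
Complementary slackness (lambda_i * g_i(x) = 0 for all i): OK

Verdict: the first failing condition is dual_feasibility -> dual.

dual


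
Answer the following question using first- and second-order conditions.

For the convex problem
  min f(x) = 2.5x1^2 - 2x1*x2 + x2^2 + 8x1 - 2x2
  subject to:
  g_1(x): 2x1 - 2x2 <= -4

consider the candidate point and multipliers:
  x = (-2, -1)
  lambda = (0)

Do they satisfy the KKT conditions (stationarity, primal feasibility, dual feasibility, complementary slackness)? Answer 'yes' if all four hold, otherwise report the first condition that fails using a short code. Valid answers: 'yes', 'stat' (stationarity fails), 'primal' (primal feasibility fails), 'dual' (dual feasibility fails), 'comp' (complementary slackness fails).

Gradient of f: grad f(x) = Q x + c = (0, 0)
Constraint values g_i(x) = a_i^T x - b_i:
  g_1((-2, -1)) = 2
Stationarity residual: grad f(x) + sum_i lambda_i a_i = (0, 0)
  -> stationarity OK
Primal feasibility (all g_i <= 0): FAILS
Dual feasibility (all lambda_i >= 0): OK
Complementary slackness (lambda_i * g_i(x) = 0 for all i): OK

Verdict: the first failing condition is primal_feasibility -> primal.

primal


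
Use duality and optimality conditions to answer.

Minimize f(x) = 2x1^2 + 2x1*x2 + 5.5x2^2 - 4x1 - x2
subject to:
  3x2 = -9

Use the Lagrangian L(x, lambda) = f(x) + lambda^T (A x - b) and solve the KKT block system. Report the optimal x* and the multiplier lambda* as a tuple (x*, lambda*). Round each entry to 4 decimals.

Form the Lagrangian:
  L(x, lambda) = (1/2) x^T Q x + c^T x + lambda^T (A x - b)
Stationarity (grad_x L = 0): Q x + c + A^T lambda = 0.
Primal feasibility: A x = b.

This gives the KKT block system:
  [ Q   A^T ] [ x     ]   [-c ]
  [ A    0  ] [ lambda ] = [ b ]

Solving the linear system:
  x*      = (2.5, -3)
  lambda* = (9.6667)
  f(x*)   = 40

x* = (2.5, -3), lambda* = (9.6667)


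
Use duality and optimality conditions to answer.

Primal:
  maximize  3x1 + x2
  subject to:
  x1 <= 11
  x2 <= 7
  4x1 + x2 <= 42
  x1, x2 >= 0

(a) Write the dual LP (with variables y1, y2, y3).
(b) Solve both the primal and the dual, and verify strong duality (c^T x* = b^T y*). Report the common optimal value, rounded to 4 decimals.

The standard primal-dual pair for 'max c^T x s.t. A x <= b, x >= 0' is:
  Dual:  min b^T y  s.t.  A^T y >= c,  y >= 0.

So the dual LP is:
  minimize  11y1 + 7y2 + 42y3
  subject to:
    y1 + 4y3 >= 3
    y2 + y3 >= 1
    y1, y2, y3 >= 0

Solving the primal: x* = (8.75, 7).
  primal value c^T x* = 33.25.
Solving the dual: y* = (0, 0.25, 0.75).
  dual value b^T y* = 33.25.
Strong duality: c^T x* = b^T y*. Confirmed.

33.25


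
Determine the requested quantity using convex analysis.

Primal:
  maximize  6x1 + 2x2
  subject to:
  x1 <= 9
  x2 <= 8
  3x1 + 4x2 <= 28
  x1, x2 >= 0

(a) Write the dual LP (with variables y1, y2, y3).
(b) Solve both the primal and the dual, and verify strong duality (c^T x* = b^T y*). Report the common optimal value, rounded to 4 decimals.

The standard primal-dual pair for 'max c^T x s.t. A x <= b, x >= 0' is:
  Dual:  min b^T y  s.t.  A^T y >= c,  y >= 0.

So the dual LP is:
  minimize  9y1 + 8y2 + 28y3
  subject to:
    y1 + 3y3 >= 6
    y2 + 4y3 >= 2
    y1, y2, y3 >= 0

Solving the primal: x* = (9, 0.25).
  primal value c^T x* = 54.5.
Solving the dual: y* = (4.5, 0, 0.5).
  dual value b^T y* = 54.5.
Strong duality: c^T x* = b^T y*. Confirmed.

54.5


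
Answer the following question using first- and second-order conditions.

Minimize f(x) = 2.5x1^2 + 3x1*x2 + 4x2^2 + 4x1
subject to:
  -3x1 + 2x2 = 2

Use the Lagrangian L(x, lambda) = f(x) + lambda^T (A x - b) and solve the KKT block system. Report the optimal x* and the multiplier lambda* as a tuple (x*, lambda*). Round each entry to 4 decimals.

Form the Lagrangian:
  L(x, lambda) = (1/2) x^T Q x + c^T x + lambda^T (A x - b)
Stationarity (grad_x L = 0): Q x + c + A^T lambda = 0.
Primal feasibility: A x = b.

This gives the KKT block system:
  [ Q   A^T ] [ x     ]   [-c ]
  [ A    0  ] [ lambda ] = [ b ]

Solving the linear system:
  x*      = (-0.5937, 0.1094)
  lambda* = (0.4531)
  f(x*)   = -1.6406

x* = (-0.5937, 0.1094), lambda* = (0.4531)


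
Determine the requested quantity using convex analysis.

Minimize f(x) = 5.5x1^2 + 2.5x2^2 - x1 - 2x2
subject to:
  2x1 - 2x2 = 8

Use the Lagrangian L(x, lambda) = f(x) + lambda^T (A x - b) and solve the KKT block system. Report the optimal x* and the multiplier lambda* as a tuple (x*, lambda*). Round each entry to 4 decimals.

Form the Lagrangian:
  L(x, lambda) = (1/2) x^T Q x + c^T x + lambda^T (A x - b)
Stationarity (grad_x L = 0): Q x + c + A^T lambda = 0.
Primal feasibility: A x = b.

This gives the KKT block system:
  [ Q   A^T ] [ x     ]   [-c ]
  [ A    0  ] [ lambda ] = [ b ]

Solving the linear system:
  x*      = (1.4375, -2.5625)
  lambda* = (-7.4063)
  f(x*)   = 31.4688

x* = (1.4375, -2.5625), lambda* = (-7.4063)


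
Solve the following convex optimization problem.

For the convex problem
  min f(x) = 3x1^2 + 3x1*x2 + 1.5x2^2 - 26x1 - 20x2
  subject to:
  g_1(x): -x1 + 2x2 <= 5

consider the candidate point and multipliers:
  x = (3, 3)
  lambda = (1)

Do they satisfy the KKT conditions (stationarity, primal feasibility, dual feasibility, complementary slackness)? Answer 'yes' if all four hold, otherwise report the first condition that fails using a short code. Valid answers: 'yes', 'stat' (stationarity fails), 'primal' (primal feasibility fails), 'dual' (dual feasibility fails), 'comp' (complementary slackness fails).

Gradient of f: grad f(x) = Q x + c = (1, -2)
Constraint values g_i(x) = a_i^T x - b_i:
  g_1((3, 3)) = -2
Stationarity residual: grad f(x) + sum_i lambda_i a_i = (0, 0)
  -> stationarity OK
Primal feasibility (all g_i <= 0): OK
Dual feasibility (all lambda_i >= 0): OK
Complementary slackness (lambda_i * g_i(x) = 0 for all i): FAILS

Verdict: the first failing condition is complementary_slackness -> comp.

comp


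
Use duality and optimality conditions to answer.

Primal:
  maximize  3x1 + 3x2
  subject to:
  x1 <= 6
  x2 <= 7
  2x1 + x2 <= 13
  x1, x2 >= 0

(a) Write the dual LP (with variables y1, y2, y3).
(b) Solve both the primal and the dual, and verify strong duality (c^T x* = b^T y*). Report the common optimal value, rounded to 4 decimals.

The standard primal-dual pair for 'max c^T x s.t. A x <= b, x >= 0' is:
  Dual:  min b^T y  s.t.  A^T y >= c,  y >= 0.

So the dual LP is:
  minimize  6y1 + 7y2 + 13y3
  subject to:
    y1 + 2y3 >= 3
    y2 + y3 >= 3
    y1, y2, y3 >= 0

Solving the primal: x* = (3, 7).
  primal value c^T x* = 30.
Solving the dual: y* = (0, 1.5, 1.5).
  dual value b^T y* = 30.
Strong duality: c^T x* = b^T y*. Confirmed.

30


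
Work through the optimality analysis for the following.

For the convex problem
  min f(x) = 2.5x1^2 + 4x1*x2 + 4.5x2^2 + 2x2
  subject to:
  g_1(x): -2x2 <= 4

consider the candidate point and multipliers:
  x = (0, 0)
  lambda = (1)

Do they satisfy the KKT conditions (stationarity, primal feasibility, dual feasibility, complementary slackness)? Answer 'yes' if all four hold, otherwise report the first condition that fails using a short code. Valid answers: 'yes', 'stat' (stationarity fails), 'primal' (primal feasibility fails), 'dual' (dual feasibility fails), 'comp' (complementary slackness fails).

Gradient of f: grad f(x) = Q x + c = (0, 2)
Constraint values g_i(x) = a_i^T x - b_i:
  g_1((0, 0)) = -4
Stationarity residual: grad f(x) + sum_i lambda_i a_i = (0, 0)
  -> stationarity OK
Primal feasibility (all g_i <= 0): OK
Dual feasibility (all lambda_i >= 0): OK
Complementary slackness (lambda_i * g_i(x) = 0 for all i): FAILS

Verdict: the first failing condition is complementary_slackness -> comp.

comp


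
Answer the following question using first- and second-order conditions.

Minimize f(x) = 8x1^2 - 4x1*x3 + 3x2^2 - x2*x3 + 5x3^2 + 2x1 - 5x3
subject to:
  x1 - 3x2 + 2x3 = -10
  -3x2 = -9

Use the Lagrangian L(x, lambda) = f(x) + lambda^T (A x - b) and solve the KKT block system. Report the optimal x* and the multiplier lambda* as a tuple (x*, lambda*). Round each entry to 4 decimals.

Form the Lagrangian:
  L(x, lambda) = (1/2) x^T Q x + c^T x + lambda^T (A x - b)
Stationarity (grad_x L = 0): Q x + c + A^T lambda = 0.
Primal feasibility: A x = b.

This gives the KKT block system:
  [ Q   A^T ] [ x     ]   [-c ]
  [ A    0  ] [ lambda ] = [ b ]

Solving the linear system:
  x*      = (-0.4667, 3, -0.2667)
  lambda* = (4.4, 1.6889)
  f(x*)   = 29.8

x* = (-0.4667, 3, -0.2667), lambda* = (4.4, 1.6889)


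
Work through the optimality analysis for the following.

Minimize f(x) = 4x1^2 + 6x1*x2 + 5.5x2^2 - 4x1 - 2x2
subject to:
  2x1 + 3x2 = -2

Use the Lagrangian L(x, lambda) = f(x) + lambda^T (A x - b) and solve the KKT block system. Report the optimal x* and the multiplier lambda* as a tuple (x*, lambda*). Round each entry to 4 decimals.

Form the Lagrangian:
  L(x, lambda) = (1/2) x^T Q x + c^T x + lambda^T (A x - b)
Stationarity (grad_x L = 0): Q x + c + A^T lambda = 0.
Primal feasibility: A x = b.

This gives the KKT block system:
  [ Q   A^T ] [ x     ]   [-c ]
  [ A    0  ] [ lambda ] = [ b ]

Solving the linear system:
  x*      = (0.3636, -0.9091)
  lambda* = (3.2727)
  f(x*)   = 3.4545

x* = (0.3636, -0.9091), lambda* = (3.2727)


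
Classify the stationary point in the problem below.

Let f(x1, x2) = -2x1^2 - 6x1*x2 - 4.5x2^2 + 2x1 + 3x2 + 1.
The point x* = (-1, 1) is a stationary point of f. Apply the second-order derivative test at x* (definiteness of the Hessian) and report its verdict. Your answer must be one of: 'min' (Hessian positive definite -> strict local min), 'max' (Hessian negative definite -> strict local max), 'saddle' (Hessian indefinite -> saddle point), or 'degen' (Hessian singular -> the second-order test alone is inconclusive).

Compute the Hessian H = grad^2 f:
  H = [[-4, -6], [-6, -9]]
Verify stationarity: grad f(x*) = H x* + g = (0, 0).
Eigenvalues of H: -13, 0.
H has a zero eigenvalue (singular; negative semidefinite but not definite), so H is neither positive definite, negative definite, nor indefinite. The second-order test alone is inconclusive -> degen.
(Indeed, f is constant along the null direction of H through x*, so x* is not a strict local extremum.)

degen


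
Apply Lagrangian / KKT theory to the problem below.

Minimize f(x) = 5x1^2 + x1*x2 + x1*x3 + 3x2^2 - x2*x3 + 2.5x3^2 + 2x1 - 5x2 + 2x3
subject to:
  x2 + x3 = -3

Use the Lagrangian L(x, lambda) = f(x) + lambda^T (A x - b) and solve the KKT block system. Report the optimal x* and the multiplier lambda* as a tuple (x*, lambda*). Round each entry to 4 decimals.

Form the Lagrangian:
  L(x, lambda) = (1/2) x^T Q x + c^T x + lambda^T (A x - b)
Stationarity (grad_x L = 0): Q x + c + A^T lambda = 0.
Primal feasibility: A x = b.

This gives the KKT block system:
  [ Q   A^T ] [ x     ]   [-c ]
  [ A    0  ] [ lambda ] = [ b ]

Solving the linear system:
  x*      = (0.1, -0.8462, -2.1538)
  lambda* = (7.8231)
  f(x*)   = 11.7962

x* = (0.1, -0.8462, -2.1538), lambda* = (7.8231)


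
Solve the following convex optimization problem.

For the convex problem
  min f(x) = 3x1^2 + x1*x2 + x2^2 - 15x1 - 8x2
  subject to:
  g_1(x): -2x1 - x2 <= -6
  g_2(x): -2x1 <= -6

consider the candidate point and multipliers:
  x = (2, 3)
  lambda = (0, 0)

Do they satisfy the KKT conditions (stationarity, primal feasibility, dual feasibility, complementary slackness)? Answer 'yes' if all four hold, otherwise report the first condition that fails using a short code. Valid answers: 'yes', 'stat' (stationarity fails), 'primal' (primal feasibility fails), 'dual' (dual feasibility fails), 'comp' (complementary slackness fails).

Gradient of f: grad f(x) = Q x + c = (0, 0)
Constraint values g_i(x) = a_i^T x - b_i:
  g_1((2, 3)) = -1
  g_2((2, 3)) = 2
Stationarity residual: grad f(x) + sum_i lambda_i a_i = (0, 0)
  -> stationarity OK
Primal feasibility (all g_i <= 0): FAILS
Dual feasibility (all lambda_i >= 0): OK
Complementary slackness (lambda_i * g_i(x) = 0 for all i): OK

Verdict: the first failing condition is primal_feasibility -> primal.

primal
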